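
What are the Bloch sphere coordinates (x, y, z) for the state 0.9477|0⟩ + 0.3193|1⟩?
(0.6052, 0, 0.7962)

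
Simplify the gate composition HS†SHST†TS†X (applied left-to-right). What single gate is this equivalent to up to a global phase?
X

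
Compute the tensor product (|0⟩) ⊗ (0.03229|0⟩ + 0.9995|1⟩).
0.03229|00⟩ + 0.9995|01⟩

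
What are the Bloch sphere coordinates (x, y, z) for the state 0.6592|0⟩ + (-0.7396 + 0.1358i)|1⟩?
(-0.9751, 0.179, -0.1309)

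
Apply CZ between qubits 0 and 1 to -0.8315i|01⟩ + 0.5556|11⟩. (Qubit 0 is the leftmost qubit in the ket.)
-0.8315i|01⟩ - 0.5556|11⟩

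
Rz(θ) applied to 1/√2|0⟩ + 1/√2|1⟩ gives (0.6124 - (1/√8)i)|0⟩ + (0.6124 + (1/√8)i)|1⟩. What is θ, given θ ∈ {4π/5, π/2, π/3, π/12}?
π/3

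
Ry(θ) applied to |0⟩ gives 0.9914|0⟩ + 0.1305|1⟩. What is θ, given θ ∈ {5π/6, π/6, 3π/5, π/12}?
π/12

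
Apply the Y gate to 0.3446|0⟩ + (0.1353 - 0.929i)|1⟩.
(-0.929 - 0.1353i)|0⟩ + 0.3446i|1⟩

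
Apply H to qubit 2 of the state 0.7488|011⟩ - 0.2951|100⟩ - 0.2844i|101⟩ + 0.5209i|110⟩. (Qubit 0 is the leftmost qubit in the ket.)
0.5295|010⟩ - 0.5295|011⟩ + (-0.2087 - 0.2011i)|100⟩ + (-0.2087 + 0.2011i)|101⟩ + 0.3683i|110⟩ + 0.3683i|111⟩

H on qubit 2 mixes each pair of kets that differ only in qubit 2: amplitudes (a, b) of (|…0…⟩, |…1…⟩) become ((a + b)/√2, (a − b)/√2). Kets absent from the input have amplitude 0.
(|010⟩, |011⟩): (a, b) = (0, 0.7488) → (0.5295, -0.5295)
(|100⟩, |101⟩): (a, b) = (-0.2951, -0.2844i) → ((-0.2087 - 0.2011i), (-0.2087 + 0.2011i))
(|110⟩, |111⟩): (a, b) = (0.5209i, 0) → (0.3683i, 0.3683i)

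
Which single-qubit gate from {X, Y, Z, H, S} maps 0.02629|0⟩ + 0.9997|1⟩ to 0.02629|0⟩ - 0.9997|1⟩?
Z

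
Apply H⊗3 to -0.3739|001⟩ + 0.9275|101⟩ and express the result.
0.1957|000⟩ - 0.1957|001⟩ + 0.1957|010⟩ - 0.1957|011⟩ - 0.4601|100⟩ + 0.4601|101⟩ - 0.4601|110⟩ + 0.4601|111⟩

H⊗3 gives amp(|y⟩) = (1/2√2) Σ_x (−1)^(x·y) amp(|x⟩), where x·y is the number of positions in which both x and y have a 1.
|000⟩: (-0.3739 + 0.9275)/(2√2) = 0.1957
|001⟩: (0.3739 - 0.9275)/(2√2) = -0.1957
|010⟩: (-0.3739 + 0.9275)/(2√2) = 0.1957
|011⟩: (0.3739 - 0.9275)/(2√2) = -0.1957
|100⟩: (-0.3739 - 0.9275)/(2√2) = -0.4601
|101⟩: (0.3739 + 0.9275)/(2√2) = 0.4601
|110⟩: (-0.3739 - 0.9275)/(2√2) = -0.4601
|111⟩: (0.3739 + 0.9275)/(2√2) = 0.4601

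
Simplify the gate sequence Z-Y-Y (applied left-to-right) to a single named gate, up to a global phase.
Z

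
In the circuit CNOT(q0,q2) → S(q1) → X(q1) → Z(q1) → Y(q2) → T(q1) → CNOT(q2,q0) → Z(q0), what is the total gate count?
8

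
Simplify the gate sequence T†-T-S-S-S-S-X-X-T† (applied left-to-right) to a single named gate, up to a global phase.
T†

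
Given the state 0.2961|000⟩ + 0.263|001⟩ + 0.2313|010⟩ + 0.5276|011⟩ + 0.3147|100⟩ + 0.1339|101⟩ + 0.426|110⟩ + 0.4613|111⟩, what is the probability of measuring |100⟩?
0.09904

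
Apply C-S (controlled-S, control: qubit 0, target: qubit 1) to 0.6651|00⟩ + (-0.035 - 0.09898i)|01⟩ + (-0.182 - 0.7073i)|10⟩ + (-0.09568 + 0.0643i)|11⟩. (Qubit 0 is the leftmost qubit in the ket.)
0.6651|00⟩ + (-0.035 - 0.09898i)|01⟩ + (-0.182 - 0.7073i)|10⟩ + (-0.0643 - 0.09568i)|11⟩

C-S leaves the control-|0⟩ kets |00⟩, |01⟩ unchanged and applies S to qubit 1 on the control-|1⟩ pair (|10⟩, |11⟩).
S = [[1, 0], [0, i]].
With a = amp(|10⟩) = (-0.182 - 0.7073i) and b = amp(|11⟩) = (-0.09568 + 0.0643i):
new amp(|10⟩) = (1)·a = (-0.182 - 0.7073i)
new amp(|11⟩) = (i)·b = (-0.0643 - 0.09568i)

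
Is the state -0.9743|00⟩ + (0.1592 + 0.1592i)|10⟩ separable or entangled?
Separable

Writing the state as a|00⟩ + b|01⟩ + c|10⟩ + d|11⟩, it is a product state iff ad − bc = 0.
Here (a, b, c, d) = (-0.9743, 0, (0.1592 + 0.1592i), 0): ad − bc = (-0.9743)(0) − (0)(0.1592 + 0.1592i) = 0, so the state is separable.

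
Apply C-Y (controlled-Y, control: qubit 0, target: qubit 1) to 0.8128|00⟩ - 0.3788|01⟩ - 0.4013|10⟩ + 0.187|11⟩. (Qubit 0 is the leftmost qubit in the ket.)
0.8128|00⟩ - 0.3788|01⟩ - 0.187i|10⟩ - 0.4013i|11⟩

C-Y leaves the control-|0⟩ kets |00⟩, |01⟩ unchanged and applies Y to qubit 1 on the control-|1⟩ pair (|10⟩, |11⟩).
Y = [[0, -i], [i, 0]].
With a = amp(|10⟩) = -0.4013 and b = amp(|11⟩) = 0.187:
new amp(|10⟩) = (-i)·b = -0.187i
new amp(|11⟩) = (i)·a = -0.4013i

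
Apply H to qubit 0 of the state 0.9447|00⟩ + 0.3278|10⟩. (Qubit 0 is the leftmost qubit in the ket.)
0.8998|00⟩ + 0.4362|10⟩

H on qubit 0 mixes each pair of kets that differ only in qubit 0: amplitudes (a, b) of (|…0…⟩, |…1…⟩) become ((a + b)/√2, (a − b)/√2). Kets absent from the input have amplitude 0.
(|00⟩, |10⟩): (a, b) = (0.9447, 0.3278) → (0.8998, 0.4362)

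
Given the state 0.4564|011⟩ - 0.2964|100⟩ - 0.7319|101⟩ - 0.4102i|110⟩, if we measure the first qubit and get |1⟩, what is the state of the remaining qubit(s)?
-0.3331|00⟩ - 0.8225|01⟩ - 0.461i|10⟩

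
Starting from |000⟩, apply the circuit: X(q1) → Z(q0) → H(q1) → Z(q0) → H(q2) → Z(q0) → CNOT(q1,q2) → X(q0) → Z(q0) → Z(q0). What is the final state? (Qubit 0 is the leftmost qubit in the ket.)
1/2|100⟩ + 1/2|101⟩ - 1/2|110⟩ - 1/2|111⟩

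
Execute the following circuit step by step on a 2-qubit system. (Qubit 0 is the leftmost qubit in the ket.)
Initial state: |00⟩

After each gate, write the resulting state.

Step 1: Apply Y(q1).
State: i|01⟩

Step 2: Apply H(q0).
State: (1/√2)i|01⟩ + (1/√2)i|11⟩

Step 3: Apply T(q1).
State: (-1/2 + (1/2)i)|01⟩ + (-1/2 + (1/2)i)|11⟩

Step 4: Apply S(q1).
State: (-1/2 - (1/2)i)|01⟩ + (-1/2 - (1/2)i)|11⟩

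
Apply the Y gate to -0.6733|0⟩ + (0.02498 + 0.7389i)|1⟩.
(0.7389 - 0.02498i)|0⟩ - 0.6733i|1⟩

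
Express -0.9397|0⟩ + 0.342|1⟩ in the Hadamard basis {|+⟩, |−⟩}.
-0.4226|+⟩ - 0.9063|−⟩

With |ψ⟩ = α|0⟩ + β|1⟩, the Hadamard-basis coefficients are ⟨+|ψ⟩ = (α + β)/√2 and ⟨−|ψ⟩ = (α − β)/√2.
Here α = -0.9397, β = 0.342: (α + β)/√2 = -0.4226, (α − β)/√2 = -0.9063.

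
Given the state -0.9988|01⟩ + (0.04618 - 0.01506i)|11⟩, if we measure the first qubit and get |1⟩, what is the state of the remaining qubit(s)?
(0.9507 - 0.31i)|1⟩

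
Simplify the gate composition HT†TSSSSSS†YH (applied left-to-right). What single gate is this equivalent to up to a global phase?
Y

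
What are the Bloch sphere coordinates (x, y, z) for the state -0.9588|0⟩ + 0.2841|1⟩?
(-0.5448, 0, 0.8386)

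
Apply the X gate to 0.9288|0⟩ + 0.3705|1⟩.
0.3705|0⟩ + 0.9288|1⟩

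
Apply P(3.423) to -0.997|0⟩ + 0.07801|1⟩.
-0.997|0⟩ + (-0.07494 - 0.02166i)|1⟩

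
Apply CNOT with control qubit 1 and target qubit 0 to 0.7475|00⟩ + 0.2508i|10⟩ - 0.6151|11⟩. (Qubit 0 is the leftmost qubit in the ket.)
0.7475|00⟩ - 0.6151|01⟩ + 0.2508i|10⟩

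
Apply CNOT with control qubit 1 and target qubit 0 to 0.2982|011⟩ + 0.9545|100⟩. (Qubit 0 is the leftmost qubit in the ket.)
0.9545|100⟩ + 0.2982|111⟩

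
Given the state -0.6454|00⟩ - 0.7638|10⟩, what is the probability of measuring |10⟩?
0.5834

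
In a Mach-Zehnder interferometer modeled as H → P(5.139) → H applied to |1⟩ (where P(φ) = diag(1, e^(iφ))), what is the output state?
(0.2931 + 0.4552i)|0⟩ + (0.7069 - 0.4552i)|1⟩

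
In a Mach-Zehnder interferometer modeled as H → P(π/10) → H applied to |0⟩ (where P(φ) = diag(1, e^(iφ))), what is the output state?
(0.9755 + 0.1545i)|0⟩ + (0.02447 - 0.1545i)|1⟩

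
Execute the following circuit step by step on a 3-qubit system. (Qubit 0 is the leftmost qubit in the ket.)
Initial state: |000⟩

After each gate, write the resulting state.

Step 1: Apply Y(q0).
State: i|100⟩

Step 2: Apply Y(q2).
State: -|101⟩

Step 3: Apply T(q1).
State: -|101⟩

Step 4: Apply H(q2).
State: -1/√2|100⟩ + 1/√2|101⟩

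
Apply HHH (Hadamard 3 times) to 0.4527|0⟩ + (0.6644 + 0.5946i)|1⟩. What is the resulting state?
(0.7899 + 0.4204i)|0⟩ + (-0.1497 - 0.4204i)|1⟩

H² = I, so H^3 = H: a single Hadamard. With (a, b) = (0.4527, (0.6644 + 0.5946i)), H gives ((a + b)/√2, (a − b)/√2) = ((0.7899 + 0.4204i), (-0.1497 - 0.4204i)).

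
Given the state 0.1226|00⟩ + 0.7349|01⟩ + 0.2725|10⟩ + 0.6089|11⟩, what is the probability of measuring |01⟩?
0.5401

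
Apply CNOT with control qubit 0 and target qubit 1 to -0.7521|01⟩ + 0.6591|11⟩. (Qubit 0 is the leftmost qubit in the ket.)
-0.7521|01⟩ + 0.6591|10⟩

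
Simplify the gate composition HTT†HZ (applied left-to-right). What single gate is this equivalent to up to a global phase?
Z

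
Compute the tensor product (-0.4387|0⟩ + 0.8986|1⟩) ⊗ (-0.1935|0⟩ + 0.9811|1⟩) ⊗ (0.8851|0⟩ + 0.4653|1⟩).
0.07513|000⟩ + 0.0395|001⟩ - 0.381|010⟩ - 0.2003|011⟩ - 0.1539|100⟩ - 0.08091|101⟩ + 0.7803|110⟩ + 0.4102|111⟩

amp(|b₁b₂…⟩) = product of the factor amplitudes for bits b₁, b₂, …; only kets whose every factor amplitude is nonzero survive.
|000⟩: (-0.4387)(-0.1935)(0.8851) = 0.07513
|001⟩: (-0.4387)(-0.1935)(0.4653) = 0.0395
|010⟩: (-0.4387)(0.9811)(0.8851) = -0.381
|011⟩: (-0.4387)(0.9811)(0.4653) = -0.2003
|100⟩: (0.8986)(-0.1935)(0.8851) = -0.1539
|101⟩: (0.8986)(-0.1935)(0.4653) = -0.08091
|110⟩: (0.8986)(0.9811)(0.8851) = 0.7803
|111⟩: (0.8986)(0.9811)(0.4653) = 0.4102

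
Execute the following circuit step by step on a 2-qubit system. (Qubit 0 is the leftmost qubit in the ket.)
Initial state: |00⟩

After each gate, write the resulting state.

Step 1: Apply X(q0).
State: |10⟩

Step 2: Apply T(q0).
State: (1/√2 + (1/√2)i)|10⟩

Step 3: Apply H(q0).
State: (1/2 + (1/2)i)|00⟩ + (-1/2 - (1/2)i)|10⟩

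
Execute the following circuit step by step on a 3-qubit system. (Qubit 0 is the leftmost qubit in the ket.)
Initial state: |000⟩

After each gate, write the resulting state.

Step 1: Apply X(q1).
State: |010⟩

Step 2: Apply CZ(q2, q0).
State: |010⟩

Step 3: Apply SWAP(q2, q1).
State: |001⟩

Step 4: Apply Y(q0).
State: i|101⟩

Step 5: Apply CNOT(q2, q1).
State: i|111⟩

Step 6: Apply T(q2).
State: (-1/√2 + (1/√2)i)|111⟩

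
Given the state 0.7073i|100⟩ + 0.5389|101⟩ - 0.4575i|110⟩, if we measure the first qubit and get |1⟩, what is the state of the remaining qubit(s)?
0.7073i|00⟩ + 0.5389|01⟩ - 0.4575i|10⟩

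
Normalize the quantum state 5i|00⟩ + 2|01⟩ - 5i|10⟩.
0.6804i|00⟩ + 0.2722|01⟩ - 0.6804i|10⟩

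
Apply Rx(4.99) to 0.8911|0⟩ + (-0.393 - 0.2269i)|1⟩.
(-0.8479 + 0.2368i)|0⟩ + (0.3137 - 0.3558i)|1⟩

Rx(4.99) = [[cos(θ/2), −i·sin(θ/2)], [−i·sin(θ/2), cos(θ/2)]]; θ = 4.99, cos(θ/2) ≈ -0.798141, sin(θ/2) ≈ 0.60247.
With a = amp(|0⟩) = 0.8911 and b = amp(|1⟩) = (-0.393 - 0.2269i):
new amp(|0⟩) = (-0.798141)·a + (-0.60247i)·b = (-0.8479 + 0.2368i)
new amp(|1⟩) = (-0.60247i)·a + (-0.798141)·b = (0.3137 - 0.3558i)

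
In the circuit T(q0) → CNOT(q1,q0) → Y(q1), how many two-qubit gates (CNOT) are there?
1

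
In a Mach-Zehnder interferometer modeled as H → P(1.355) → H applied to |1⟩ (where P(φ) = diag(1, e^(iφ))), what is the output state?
(0.3929 - 0.4884i)|0⟩ + (0.6071 + 0.4884i)|1⟩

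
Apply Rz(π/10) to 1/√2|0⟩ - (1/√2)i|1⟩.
(0.6984 - 0.1106i)|0⟩ + (0.1106 - 0.6984i)|1⟩

Rz(π/10) = [[e^(−iθ/2), 0], [0, e^(iθ/2)]] with e^(±iθ/2) = cos(θ/2) ± i·sin(θ/2); θ = π/10, cos(θ/2) ≈ 0.987688, sin(θ/2) ≈ 0.156434.
With a = amp(|0⟩) = 1/√2 and b = amp(|1⟩) = -(1/√2)i:
new amp(|0⟩) = (0.987688 - 0.156434i)·a = (0.6984 - 0.1106i)
new amp(|1⟩) = (0.987688 + 0.156434i)·b = (0.1106 - 0.6984i)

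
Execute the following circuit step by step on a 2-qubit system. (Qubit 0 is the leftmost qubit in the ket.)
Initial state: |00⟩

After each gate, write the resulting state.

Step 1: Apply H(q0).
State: 1/√2|00⟩ + 1/√2|10⟩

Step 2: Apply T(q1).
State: 1/√2|00⟩ + 1/√2|10⟩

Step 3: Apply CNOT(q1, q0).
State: 1/√2|00⟩ + 1/√2|10⟩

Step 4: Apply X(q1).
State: 1/√2|01⟩ + 1/√2|11⟩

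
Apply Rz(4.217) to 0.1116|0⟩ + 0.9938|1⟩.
(-0.05716 - 0.09585i)|0⟩ + (-0.509 + 0.8536i)|1⟩

Rz(4.217) = [[e^(−iθ/2), 0], [0, e^(iθ/2)]] with e^(±iθ/2) = cos(θ/2) ± i·sin(θ/2); θ = 4.217, cos(θ/2) ≈ -0.512165, sin(θ/2) ≈ 0.858887.
With a = amp(|0⟩) = 0.1116 and b = amp(|1⟩) = 0.9938:
new amp(|0⟩) = (-0.512165 - 0.858887i)·a = (-0.05716 - 0.09585i)
new amp(|1⟩) = (-0.512165 + 0.858887i)·b = (-0.509 + 0.8536i)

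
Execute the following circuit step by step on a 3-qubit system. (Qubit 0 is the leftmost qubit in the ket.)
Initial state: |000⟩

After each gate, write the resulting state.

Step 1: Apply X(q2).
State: |001⟩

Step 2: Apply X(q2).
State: |000⟩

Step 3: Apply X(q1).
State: |010⟩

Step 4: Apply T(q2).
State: |010⟩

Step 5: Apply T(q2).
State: |010⟩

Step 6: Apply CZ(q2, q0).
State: |010⟩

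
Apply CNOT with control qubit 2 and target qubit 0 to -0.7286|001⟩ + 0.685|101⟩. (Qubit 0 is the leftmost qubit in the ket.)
0.685|001⟩ - 0.7286|101⟩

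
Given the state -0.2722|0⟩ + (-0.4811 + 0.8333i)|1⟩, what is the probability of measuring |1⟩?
0.9258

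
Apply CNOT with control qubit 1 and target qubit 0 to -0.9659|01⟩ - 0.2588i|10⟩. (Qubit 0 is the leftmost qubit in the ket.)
-0.2588i|10⟩ - 0.9659|11⟩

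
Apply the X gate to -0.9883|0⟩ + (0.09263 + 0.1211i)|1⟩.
(0.09263 + 0.1211i)|0⟩ - 0.9883|1⟩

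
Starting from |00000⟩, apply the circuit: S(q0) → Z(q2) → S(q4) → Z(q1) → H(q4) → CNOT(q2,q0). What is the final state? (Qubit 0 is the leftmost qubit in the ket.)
1/√2|00000⟩ + 1/√2|00001⟩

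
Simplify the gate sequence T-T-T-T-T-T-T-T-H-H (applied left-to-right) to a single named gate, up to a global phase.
I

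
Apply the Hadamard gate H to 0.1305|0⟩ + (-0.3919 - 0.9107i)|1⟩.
(-0.1848 - 0.644i)|0⟩ + (0.3694 + 0.644i)|1⟩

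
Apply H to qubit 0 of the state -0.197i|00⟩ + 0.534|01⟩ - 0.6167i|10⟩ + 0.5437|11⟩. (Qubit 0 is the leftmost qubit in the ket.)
-0.5754i|00⟩ + 0.762|01⟩ + 0.2968i|10⟩ - 0.006859|11⟩

H on qubit 0 mixes each pair of kets that differ only in qubit 0: amplitudes (a, b) of (|…0…⟩, |…1…⟩) become ((a + b)/√2, (a − b)/√2). Kets absent from the input have amplitude 0.
(|00⟩, |10⟩): (a, b) = (-0.197i, -0.6167i) → (-0.5754i, 0.2968i)
(|01⟩, |11⟩): (a, b) = (0.534, 0.5437) → (0.762, -0.006859)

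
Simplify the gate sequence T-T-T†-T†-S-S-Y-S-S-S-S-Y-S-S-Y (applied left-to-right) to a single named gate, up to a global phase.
Y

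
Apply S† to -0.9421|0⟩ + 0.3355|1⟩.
-0.9421|0⟩ - 0.3355i|1⟩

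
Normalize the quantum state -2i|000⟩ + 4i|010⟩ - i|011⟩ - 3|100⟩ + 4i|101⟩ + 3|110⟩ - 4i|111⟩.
-0.2374i|000⟩ + 0.4747i|010⟩ - 0.1187i|011⟩ - 0.356|100⟩ + 0.4747i|101⟩ + 0.356|110⟩ - 0.4747i|111⟩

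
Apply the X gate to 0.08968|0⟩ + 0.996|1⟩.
0.996|0⟩ + 0.08968|1⟩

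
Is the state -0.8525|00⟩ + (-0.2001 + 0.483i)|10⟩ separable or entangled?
Separable

Writing the state as a|00⟩ + b|01⟩ + c|10⟩ + d|11⟩, it is a product state iff ad − bc = 0.
Here (a, b, c, d) = (-0.8525, 0, (-0.2001 + 0.483i), 0): ad − bc = (-0.8525)(0) − (0)(-0.2001 + 0.483i) = 0, so the state is separable.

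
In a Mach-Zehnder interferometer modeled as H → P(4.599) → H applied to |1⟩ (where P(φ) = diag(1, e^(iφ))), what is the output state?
(0.5566 + 0.4968i)|0⟩ + (0.4434 - 0.4968i)|1⟩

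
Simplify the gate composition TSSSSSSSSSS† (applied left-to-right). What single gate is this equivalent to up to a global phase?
T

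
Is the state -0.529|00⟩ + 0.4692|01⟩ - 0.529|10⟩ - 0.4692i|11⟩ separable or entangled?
Entangled

Writing the state as a|00⟩ + b|01⟩ + c|10⟩ + d|11⟩, it is a product state iff ad − bc = 0.
Here (a, b, c, d) = (-0.529, 0.4692, -0.529, -0.4692i): ad − bc = (-0.529)(-0.4692i) − (0.4692)(-0.529) = (0.2482 + 0.2482i) ≠ 0, so the state is entangled.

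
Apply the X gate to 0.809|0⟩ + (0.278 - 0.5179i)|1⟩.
(0.278 - 0.5179i)|0⟩ + 0.809|1⟩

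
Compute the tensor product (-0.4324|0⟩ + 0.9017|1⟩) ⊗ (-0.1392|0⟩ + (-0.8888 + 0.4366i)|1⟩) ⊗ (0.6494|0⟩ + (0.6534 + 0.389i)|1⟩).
0.03909|000⟩ + (0.03933 + 0.02341i)|001⟩ + (0.2496 - 0.1226i)|010⟩ + (0.3246 + 0.02615i)|011⟩ - 0.08151|100⟩ + (-0.08201 - 0.04883i)|101⟩ + (-0.5204 + 0.2557i)|110⟩ + (-0.6768 - 0.05452i)|111⟩

amp(|b₁b₂…⟩) = product of the factor amplitudes for bits b₁, b₂, …; only kets whose every factor amplitude is nonzero survive.
|000⟩: (-0.4324)(-0.1392)(0.6494) = 0.03909
|001⟩: (-0.4324)(-0.1392)(0.6534 + 0.389i) = (0.03933 + 0.02341i)
|010⟩: (-0.4324)(-0.8888 + 0.4366i)(0.6494) = (0.2496 - 0.1226i)
|011⟩: (-0.4324)(-0.8888 + 0.4366i)(0.6534 + 0.389i) = (0.3246 + 0.02615i)
|100⟩: (0.9017)(-0.1392)(0.6494) = -0.08151
|101⟩: (0.9017)(-0.1392)(0.6534 + 0.389i) = (-0.08201 - 0.04883i)
|110⟩: (0.9017)(-0.8888 + 0.4366i)(0.6494) = (-0.5204 + 0.2557i)
|111⟩: (0.9017)(-0.8888 + 0.4366i)(0.6534 + 0.389i) = (-0.6768 - 0.05452i)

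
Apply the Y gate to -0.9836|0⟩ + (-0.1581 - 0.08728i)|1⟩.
(-0.08728 + 0.1581i)|0⟩ - 0.9836i|1⟩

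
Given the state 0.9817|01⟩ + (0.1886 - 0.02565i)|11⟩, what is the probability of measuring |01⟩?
0.9637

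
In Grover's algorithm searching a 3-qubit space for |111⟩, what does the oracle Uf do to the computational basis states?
Uf|x⟩ = -|x⟩ if x = 111, else |x⟩ (phase flip on target)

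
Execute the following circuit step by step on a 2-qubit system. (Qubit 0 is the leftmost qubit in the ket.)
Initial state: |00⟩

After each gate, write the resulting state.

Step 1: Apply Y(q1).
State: i|01⟩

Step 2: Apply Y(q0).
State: -|11⟩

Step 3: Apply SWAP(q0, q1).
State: -|11⟩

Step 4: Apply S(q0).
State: -i|11⟩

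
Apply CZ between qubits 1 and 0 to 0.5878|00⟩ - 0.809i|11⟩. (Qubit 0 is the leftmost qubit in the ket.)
0.5878|00⟩ + 0.809i|11⟩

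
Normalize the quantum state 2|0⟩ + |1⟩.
0.8944|0⟩ + 1/√5|1⟩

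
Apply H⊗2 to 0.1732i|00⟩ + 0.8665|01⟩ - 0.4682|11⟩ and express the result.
(0.1992 + 0.0866i)|00⟩ + (-0.1992 + 0.0866i)|01⟩ + (0.6674 + 0.0866i)|10⟩ + (-0.6674 + 0.0866i)|11⟩

H⊗2 gives amp(|y⟩) = (1/2) Σ_x (−1)^(x·y) amp(|x⟩), where x·y is the number of positions in which both x and y have a 1.
|00⟩: (0.1732i + 0.8665 - 0.4682)/2 = (0.1992 + 0.0866i)
|01⟩: (0.1732i - 0.8665 + 0.4682)/2 = (-0.1992 + 0.0866i)
|10⟩: (0.1732i + 0.8665 + 0.4682)/2 = (0.6674 + 0.0866i)
|11⟩: (0.1732i - 0.8665 - 0.4682)/2 = (-0.6674 + 0.0866i)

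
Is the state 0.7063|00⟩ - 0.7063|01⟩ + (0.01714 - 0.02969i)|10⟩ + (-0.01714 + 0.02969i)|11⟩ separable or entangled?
Separable

Writing the state as a|00⟩ + b|01⟩ + c|10⟩ + d|11⟩, it is a product state iff ad − bc = 0.
Here (a, b, c, d) = (0.7063, -0.7063, (0.01714 - 0.02969i), (-0.01714 + 0.02969i)): ad − bc = (0.7063)(-0.01714 + 0.02969i) − (-0.7063)(0.01714 - 0.02969i) = 0, so the state is separable.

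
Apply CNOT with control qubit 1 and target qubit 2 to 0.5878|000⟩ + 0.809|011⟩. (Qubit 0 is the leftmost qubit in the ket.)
0.5878|000⟩ + 0.809|010⟩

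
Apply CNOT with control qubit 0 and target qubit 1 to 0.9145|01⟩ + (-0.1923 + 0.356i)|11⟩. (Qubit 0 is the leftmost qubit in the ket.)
0.9145|01⟩ + (-0.1923 + 0.356i)|10⟩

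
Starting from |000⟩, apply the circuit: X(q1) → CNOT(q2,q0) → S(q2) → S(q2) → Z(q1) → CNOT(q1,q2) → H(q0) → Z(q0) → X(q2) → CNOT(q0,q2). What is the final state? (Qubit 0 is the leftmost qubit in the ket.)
-1/√2|010⟩ + 1/√2|111⟩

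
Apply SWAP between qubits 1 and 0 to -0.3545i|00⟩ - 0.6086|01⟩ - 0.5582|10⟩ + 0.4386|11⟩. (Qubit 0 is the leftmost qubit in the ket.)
-0.3545i|00⟩ - 0.5582|01⟩ - 0.6086|10⟩ + 0.4386|11⟩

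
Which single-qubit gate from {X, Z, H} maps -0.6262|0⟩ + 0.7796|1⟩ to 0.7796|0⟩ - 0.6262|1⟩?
X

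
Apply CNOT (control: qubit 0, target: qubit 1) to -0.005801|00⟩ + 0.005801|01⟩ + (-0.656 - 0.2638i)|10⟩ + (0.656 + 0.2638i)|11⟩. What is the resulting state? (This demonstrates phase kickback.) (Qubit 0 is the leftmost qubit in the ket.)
-0.005801|00⟩ + 0.005801|01⟩ + (0.656 + 0.2638i)|10⟩ + (-0.656 - 0.2638i)|11⟩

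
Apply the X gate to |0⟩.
|1⟩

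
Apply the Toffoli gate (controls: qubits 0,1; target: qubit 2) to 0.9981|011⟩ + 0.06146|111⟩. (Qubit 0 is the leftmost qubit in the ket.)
0.9981|011⟩ + 0.06146|110⟩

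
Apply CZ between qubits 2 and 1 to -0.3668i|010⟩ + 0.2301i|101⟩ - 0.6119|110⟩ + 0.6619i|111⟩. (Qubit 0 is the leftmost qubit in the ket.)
-0.3668i|010⟩ + 0.2301i|101⟩ - 0.6119|110⟩ - 0.6619i|111⟩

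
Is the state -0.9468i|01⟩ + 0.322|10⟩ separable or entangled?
Entangled

Writing the state as a|00⟩ + b|01⟩ + c|10⟩ + d|11⟩, it is a product state iff ad − bc = 0.
Here (a, b, c, d) = (0, -0.9468i, 0.322, 0): ad − bc = (0)(0) − (-0.9468i)(0.322) = 0.3049i ≠ 0, so the state is entangled.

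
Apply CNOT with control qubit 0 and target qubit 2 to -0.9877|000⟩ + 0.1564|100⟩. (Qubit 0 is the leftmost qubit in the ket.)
-0.9877|000⟩ + 0.1564|101⟩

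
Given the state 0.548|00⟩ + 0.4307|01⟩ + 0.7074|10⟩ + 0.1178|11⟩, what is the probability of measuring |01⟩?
0.1855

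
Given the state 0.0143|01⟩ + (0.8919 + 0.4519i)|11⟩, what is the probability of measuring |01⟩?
0.0002045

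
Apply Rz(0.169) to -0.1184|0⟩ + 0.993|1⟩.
(-0.118 + 0.009993i)|0⟩ + (0.9895 + 0.08381i)|1⟩

Rz(0.169) = [[e^(−iθ/2), 0], [0, e^(iθ/2)]] with e^(±iθ/2) = cos(θ/2) ± i·sin(θ/2); θ = 0.169, cos(θ/2) ≈ 0.996432, sin(θ/2) ≈ 0.0843995.
With a = amp(|0⟩) = -0.1184 and b = amp(|1⟩) = 0.993:
new amp(|0⟩) = (0.996432 - 0.0843995i)·a = (-0.118 + 0.009993i)
new amp(|1⟩) = (0.996432 + 0.0843995i)·b = (0.9895 + 0.08381i)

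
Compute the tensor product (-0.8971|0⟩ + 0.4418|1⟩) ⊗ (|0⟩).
-0.8971|00⟩ + 0.4418|10⟩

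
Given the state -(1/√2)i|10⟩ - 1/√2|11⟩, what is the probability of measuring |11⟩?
1/2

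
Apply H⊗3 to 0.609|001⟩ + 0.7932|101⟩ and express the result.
0.4958|000⟩ - 0.4958|001⟩ + 0.4958|010⟩ - 0.4958|011⟩ - 0.06512|100⟩ + 0.06512|101⟩ - 0.06512|110⟩ + 0.06512|111⟩

H⊗3 gives amp(|y⟩) = (1/2√2) Σ_x (−1)^(x·y) amp(|x⟩), where x·y is the number of positions in which both x and y have a 1.
|000⟩: (0.609 + 0.7932)/(2√2) = 0.4958
|001⟩: (-0.609 - 0.7932)/(2√2) = -0.4958
|010⟩: (0.609 + 0.7932)/(2√2) = 0.4958
|011⟩: (-0.609 - 0.7932)/(2√2) = -0.4958
|100⟩: (0.609 - 0.7932)/(2√2) = -0.06512
|101⟩: (-0.609 + 0.7932)/(2√2) = 0.06512
|110⟩: (0.609 - 0.7932)/(2√2) = -0.06512
|111⟩: (-0.609 + 0.7932)/(2√2) = 0.06512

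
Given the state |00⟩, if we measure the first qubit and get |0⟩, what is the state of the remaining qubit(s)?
|0⟩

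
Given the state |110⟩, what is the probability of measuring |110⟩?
1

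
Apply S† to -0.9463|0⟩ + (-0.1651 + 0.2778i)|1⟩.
-0.9463|0⟩ + (0.2778 + 0.1651i)|1⟩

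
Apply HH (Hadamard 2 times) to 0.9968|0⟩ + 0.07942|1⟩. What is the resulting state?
0.9968|0⟩ + 0.07942|1⟩

H² = I, so an even number of Hadamards cancels: H^2 = I and the state is unchanged.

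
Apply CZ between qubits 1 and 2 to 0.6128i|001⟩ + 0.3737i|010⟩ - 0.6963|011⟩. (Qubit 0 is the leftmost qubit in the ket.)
0.6128i|001⟩ + 0.3737i|010⟩ + 0.6963|011⟩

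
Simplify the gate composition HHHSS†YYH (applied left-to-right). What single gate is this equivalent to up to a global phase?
I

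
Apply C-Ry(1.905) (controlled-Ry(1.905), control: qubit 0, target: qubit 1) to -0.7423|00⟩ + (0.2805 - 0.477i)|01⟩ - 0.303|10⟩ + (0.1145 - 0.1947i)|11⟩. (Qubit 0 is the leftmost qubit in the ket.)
-0.7423|00⟩ + (0.2805 - 0.477i)|01⟩ + (-0.2689 + 0.1587i)|10⟩ + (-0.1805 - 0.1129i)|11⟩

C-Ry(1.905) leaves the control-|0⟩ kets |00⟩, |01⟩ unchanged and applies Ry(1.905) to qubit 1 on the control-|1⟩ pair (|10⟩, |11⟩).
Ry(1.905) = [[cos(θ/2), −sin(θ/2)], [sin(θ/2), cos(θ/2)]]; θ = 1.905, cos(θ/2) ≈ 0.579648, sin(θ/2) ≈ 0.814867.
With a = amp(|10⟩) = -0.303 and b = amp(|11⟩) = (0.1145 - 0.1947i):
new amp(|10⟩) = (0.579648)·a + (-0.814867)·b = (-0.2689 + 0.1587i)
new amp(|11⟩) = (0.814867)·a + (0.579648)·b = (-0.1805 - 0.1129i)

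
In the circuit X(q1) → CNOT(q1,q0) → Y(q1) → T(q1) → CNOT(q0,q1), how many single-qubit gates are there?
3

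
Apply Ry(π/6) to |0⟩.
0.9659|0⟩ + 0.2588|1⟩

Ry(π/6) = [[cos(θ/2), −sin(θ/2)], [sin(θ/2), cos(θ/2)]]; θ = π/6, cos(θ/2) ≈ 0.965926, sin(θ/2) ≈ 0.258819.
With a = amp(|0⟩) = 1 and b = amp(|1⟩) = 0:
new amp(|0⟩) = (0.965926)·a + (-0.258819)·b = 0.9659
new amp(|1⟩) = (0.258819)·a + (0.965926)·b = 0.2588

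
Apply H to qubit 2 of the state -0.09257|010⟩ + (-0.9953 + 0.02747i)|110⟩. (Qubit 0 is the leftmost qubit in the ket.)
-0.06546|010⟩ - 0.06546|011⟩ + (-0.7038 + 0.01942i)|110⟩ + (-0.7038 + 0.01942i)|111⟩

H on qubit 2 mixes each pair of kets that differ only in qubit 2: amplitudes (a, b) of (|…0…⟩, |…1…⟩) become ((a + b)/√2, (a − b)/√2). Kets absent from the input have amplitude 0.
(|010⟩, |011⟩): (a, b) = (-0.09257, 0) → (-0.06546, -0.06546)
(|110⟩, |111⟩): (a, b) = ((-0.9953 + 0.02747i), 0) → ((-0.7038 + 0.01942i), (-0.7038 + 0.01942i))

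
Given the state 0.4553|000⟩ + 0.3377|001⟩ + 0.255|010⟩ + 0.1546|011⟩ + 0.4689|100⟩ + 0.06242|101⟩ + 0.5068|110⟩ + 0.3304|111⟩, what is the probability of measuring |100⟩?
0.2199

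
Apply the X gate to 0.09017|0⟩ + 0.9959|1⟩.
0.9959|0⟩ + 0.09017|1⟩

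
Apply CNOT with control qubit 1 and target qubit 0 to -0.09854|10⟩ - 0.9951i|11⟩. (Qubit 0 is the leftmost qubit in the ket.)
-0.9951i|01⟩ - 0.09854|10⟩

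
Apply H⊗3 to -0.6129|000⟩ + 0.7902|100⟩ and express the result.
0.06269|000⟩ + 0.06269|001⟩ + 0.06269|010⟩ + 0.06269|011⟩ - 0.4961|100⟩ - 0.4961|101⟩ - 0.4961|110⟩ - 0.4961|111⟩

H⊗3 gives amp(|y⟩) = (1/2√2) Σ_x (−1)^(x·y) amp(|x⟩), where x·y is the number of positions in which both x and y have a 1.
|000⟩: (-0.6129 + 0.7902)/(2√2) = 0.06269
|001⟩: (-0.6129 + 0.7902)/(2√2) = 0.06269
|010⟩: (-0.6129 + 0.7902)/(2√2) = 0.06269
|011⟩: (-0.6129 + 0.7902)/(2√2) = 0.06269
|100⟩: (-0.6129 - 0.7902)/(2√2) = -0.4961
|101⟩: (-0.6129 - 0.7902)/(2√2) = -0.4961
|110⟩: (-0.6129 - 0.7902)/(2√2) = -0.4961
|111⟩: (-0.6129 - 0.7902)/(2√2) = -0.4961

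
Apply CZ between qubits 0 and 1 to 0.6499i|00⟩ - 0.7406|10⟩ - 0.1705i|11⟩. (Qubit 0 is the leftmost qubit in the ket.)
0.6499i|00⟩ - 0.7406|10⟩ + 0.1705i|11⟩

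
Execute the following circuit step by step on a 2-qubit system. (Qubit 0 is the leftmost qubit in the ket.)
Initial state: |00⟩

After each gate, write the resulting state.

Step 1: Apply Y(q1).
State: i|01⟩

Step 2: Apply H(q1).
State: (1/√2)i|00⟩ - (1/√2)i|01⟩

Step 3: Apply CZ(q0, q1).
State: (1/√2)i|00⟩ - (1/√2)i|01⟩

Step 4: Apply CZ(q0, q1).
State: (1/√2)i|00⟩ - (1/√2)i|01⟩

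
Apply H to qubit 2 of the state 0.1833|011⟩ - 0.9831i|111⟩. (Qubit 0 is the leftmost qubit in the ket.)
0.1296|010⟩ - 0.1296|011⟩ - 0.6952i|110⟩ + 0.6952i|111⟩

H on qubit 2 mixes each pair of kets that differ only in qubit 2: amplitudes (a, b) of (|…0…⟩, |…1…⟩) become ((a + b)/√2, (a − b)/√2). Kets absent from the input have amplitude 0.
(|010⟩, |011⟩): (a, b) = (0, 0.1833) → (0.1296, -0.1296)
(|110⟩, |111⟩): (a, b) = (0, -0.9831i) → (-0.6952i, 0.6952i)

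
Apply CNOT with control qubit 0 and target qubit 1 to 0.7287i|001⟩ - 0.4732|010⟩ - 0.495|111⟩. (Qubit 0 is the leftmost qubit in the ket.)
0.7287i|001⟩ - 0.4732|010⟩ - 0.495|101⟩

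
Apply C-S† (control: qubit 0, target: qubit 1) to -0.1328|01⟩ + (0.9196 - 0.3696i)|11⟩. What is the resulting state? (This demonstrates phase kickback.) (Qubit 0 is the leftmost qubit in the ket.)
-0.1328|01⟩ + (-0.3696 - 0.9196i)|11⟩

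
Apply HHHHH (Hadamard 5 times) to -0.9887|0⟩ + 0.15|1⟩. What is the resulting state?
-0.5931|0⟩ - 0.8052|1⟩

H² = I, so H^5 = H: a single Hadamard. With (a, b) = (-0.9887, 0.15), H gives ((a + b)/√2, (a − b)/√2) = (-0.5931, -0.8052).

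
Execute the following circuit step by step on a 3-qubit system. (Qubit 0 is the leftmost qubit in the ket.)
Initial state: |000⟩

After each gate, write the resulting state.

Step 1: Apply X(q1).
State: |010⟩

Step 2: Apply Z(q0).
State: |010⟩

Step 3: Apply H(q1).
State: 1/√2|000⟩ - 1/√2|010⟩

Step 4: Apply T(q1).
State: 1/√2|000⟩ + (-1/2 - (1/2)i)|010⟩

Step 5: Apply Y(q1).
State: (-1/2 + (1/2)i)|000⟩ + (1/√2)i|010⟩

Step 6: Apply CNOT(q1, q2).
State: (-1/2 + (1/2)i)|000⟩ + (1/√2)i|011⟩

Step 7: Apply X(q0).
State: (-1/2 + (1/2)i)|100⟩ + (1/√2)i|111⟩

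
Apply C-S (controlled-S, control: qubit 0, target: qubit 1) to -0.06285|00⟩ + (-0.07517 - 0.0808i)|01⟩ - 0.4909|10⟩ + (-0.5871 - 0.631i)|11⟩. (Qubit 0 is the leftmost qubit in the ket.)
-0.06285|00⟩ + (-0.07517 - 0.0808i)|01⟩ - 0.4909|10⟩ + (0.631 - 0.5871i)|11⟩

C-S leaves the control-|0⟩ kets |00⟩, |01⟩ unchanged and applies S to qubit 1 on the control-|1⟩ pair (|10⟩, |11⟩).
S = [[1, 0], [0, i]].
With a = amp(|10⟩) = -0.4909 and b = amp(|11⟩) = (-0.5871 - 0.631i):
new amp(|10⟩) = (1)·a = -0.4909
new amp(|11⟩) = (i)·b = (0.631 - 0.5871i)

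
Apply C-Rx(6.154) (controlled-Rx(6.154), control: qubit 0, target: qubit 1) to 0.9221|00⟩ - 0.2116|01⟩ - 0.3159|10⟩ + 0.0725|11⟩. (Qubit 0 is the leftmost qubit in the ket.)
0.9221|00⟩ - 0.2116|01⟩ + (0.3152 - 0.00468i)|10⟩ + (-0.07235 + 0.02039i)|11⟩

C-Rx(6.154) leaves the control-|0⟩ kets |00⟩, |01⟩ unchanged and applies Rx(6.154) to qubit 1 on the control-|1⟩ pair (|10⟩, |11⟩).
Rx(6.154) = [[cos(θ/2), −i·sin(θ/2)], [−i·sin(θ/2), cos(θ/2)]]; θ = 6.154, cos(θ/2) ≈ -0.997915, sin(θ/2) ≈ 0.0645477.
With a = amp(|10⟩) = -0.3159 and b = amp(|11⟩) = 0.0725:
new amp(|10⟩) = (-0.997915)·a + (-0.0645477i)·b = (0.3152 - 0.00468i)
new amp(|11⟩) = (-0.0645477i)·a + (-0.997915)·b = (-0.07235 + 0.02039i)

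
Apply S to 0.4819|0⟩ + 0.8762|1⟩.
0.4819|0⟩ + 0.8762i|1⟩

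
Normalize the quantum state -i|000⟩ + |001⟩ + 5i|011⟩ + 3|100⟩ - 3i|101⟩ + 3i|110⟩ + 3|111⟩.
-0.126i|000⟩ + 0.126|001⟩ + 0.6299i|011⟩ + 1/√7|100⟩ - (1/√7)i|101⟩ + (1/√7)i|110⟩ + 1/√7|111⟩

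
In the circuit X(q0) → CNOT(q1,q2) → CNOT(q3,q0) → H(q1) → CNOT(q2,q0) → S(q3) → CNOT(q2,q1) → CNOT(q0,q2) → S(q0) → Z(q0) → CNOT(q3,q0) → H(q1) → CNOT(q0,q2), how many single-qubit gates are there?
6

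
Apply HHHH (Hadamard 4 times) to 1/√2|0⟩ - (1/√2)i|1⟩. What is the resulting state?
1/√2|0⟩ - (1/√2)i|1⟩

H² = I, so an even number of Hadamards cancels: H^4 = I and the state is unchanged.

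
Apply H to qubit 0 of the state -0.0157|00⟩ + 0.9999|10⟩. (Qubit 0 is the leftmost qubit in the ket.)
0.6959|00⟩ - 0.7181|10⟩

H on qubit 0 mixes each pair of kets that differ only in qubit 0: amplitudes (a, b) of (|…0…⟩, |…1…⟩) become ((a + b)/√2, (a − b)/√2). Kets absent from the input have amplitude 0.
(|00⟩, |10⟩): (a, b) = (-0.0157, 0.9999) → (0.6959, -0.7181)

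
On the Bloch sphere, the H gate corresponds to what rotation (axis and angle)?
Rotation by π around the (x+z)/√2 axis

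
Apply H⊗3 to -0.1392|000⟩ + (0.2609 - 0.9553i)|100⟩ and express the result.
(0.04303 - 0.3377i)|000⟩ + (0.04303 - 0.3377i)|001⟩ + (0.04303 - 0.3377i)|010⟩ + (0.04303 - 0.3377i)|011⟩ + (-0.1415 + 0.3377i)|100⟩ + (-0.1415 + 0.3377i)|101⟩ + (-0.1415 + 0.3377i)|110⟩ + (-0.1415 + 0.3377i)|111⟩

H⊗3 gives amp(|y⟩) = (1/2√2) Σ_x (−1)^(x·y) amp(|x⟩), where x·y is the number of positions in which both x and y have a 1.
|000⟩: (-0.1392 + (0.2609 - 0.9553i))/(2√2) = (0.04303 - 0.3377i)
|001⟩: (-0.1392 + (0.2609 - 0.9553i))/(2√2) = (0.04303 - 0.3377i)
|010⟩: (-0.1392 + (0.2609 - 0.9553i))/(2√2) = (0.04303 - 0.3377i)
|011⟩: (-0.1392 + (0.2609 - 0.9553i))/(2√2) = (0.04303 - 0.3377i)
|100⟩: (-0.1392 - (0.2609 - 0.9553i))/(2√2) = (-0.1415 + 0.3377i)
|101⟩: (-0.1392 - (0.2609 - 0.9553i))/(2√2) = (-0.1415 + 0.3377i)
|110⟩: (-0.1392 - (0.2609 - 0.9553i))/(2√2) = (-0.1415 + 0.3377i)
|111⟩: (-0.1392 - (0.2609 - 0.9553i))/(2√2) = (-0.1415 + 0.3377i)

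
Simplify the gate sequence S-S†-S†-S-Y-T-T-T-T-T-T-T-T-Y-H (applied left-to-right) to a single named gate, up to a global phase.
H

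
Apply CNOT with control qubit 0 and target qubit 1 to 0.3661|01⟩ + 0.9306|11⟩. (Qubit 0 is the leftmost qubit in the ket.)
0.3661|01⟩ + 0.9306|10⟩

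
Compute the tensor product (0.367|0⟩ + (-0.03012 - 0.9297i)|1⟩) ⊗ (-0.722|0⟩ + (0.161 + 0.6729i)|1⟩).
-0.265|00⟩ + (0.05909 + 0.247i)|01⟩ + (0.02175 + 0.6712i)|10⟩ + (0.6207 - 0.1699i)|11⟩

amp(|b₁b₂…⟩) = product of the factor amplitudes for bits b₁, b₂, …; only kets whose every factor amplitude is nonzero survive.
|00⟩: (0.367)(-0.722) = -0.265
|01⟩: (0.367)(0.161 + 0.6729i) = (0.05909 + 0.247i)
|10⟩: (-0.03012 - 0.9297i)(-0.722) = (0.02175 + 0.6712i)
|11⟩: (-0.03012 - 0.9297i)(0.161 + 0.6729i) = (0.6207 - 0.1699i)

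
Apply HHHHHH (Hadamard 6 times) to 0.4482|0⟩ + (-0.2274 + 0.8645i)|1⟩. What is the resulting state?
0.4482|0⟩ + (-0.2274 + 0.8645i)|1⟩

H² = I, so an even number of Hadamards cancels: H^6 = I and the state is unchanged.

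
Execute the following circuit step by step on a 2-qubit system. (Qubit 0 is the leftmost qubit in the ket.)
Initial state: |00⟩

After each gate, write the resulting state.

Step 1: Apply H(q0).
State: 1/√2|00⟩ + 1/√2|10⟩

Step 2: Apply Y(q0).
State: -(1/√2)i|00⟩ + (1/√2)i|10⟩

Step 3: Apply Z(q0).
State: -(1/√2)i|00⟩ - (1/√2)i|10⟩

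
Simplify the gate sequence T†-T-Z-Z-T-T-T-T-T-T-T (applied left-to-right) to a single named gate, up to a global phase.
T†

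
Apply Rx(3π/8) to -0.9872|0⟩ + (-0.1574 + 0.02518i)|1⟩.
(-0.8068 + 0.08745i)|0⟩ + (-0.1309 + 0.5694i)|1⟩

Rx(3π/8) = [[cos(θ/2), −i·sin(θ/2)], [−i·sin(θ/2), cos(θ/2)]]; θ = 3π/8, cos(θ/2) ≈ 0.83147, sin(θ/2) ≈ 0.55557.
With a = amp(|0⟩) = -0.9872 and b = amp(|1⟩) = (-0.1574 + 0.02518i):
new amp(|0⟩) = (0.83147)·a + (-0.55557i)·b = (-0.8068 + 0.08745i)
new amp(|1⟩) = (-0.55557i)·a + (0.83147)·b = (-0.1309 + 0.5694i)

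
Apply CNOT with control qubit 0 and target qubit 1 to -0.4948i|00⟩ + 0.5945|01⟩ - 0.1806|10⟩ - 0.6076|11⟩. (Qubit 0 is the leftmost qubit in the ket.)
-0.4948i|00⟩ + 0.5945|01⟩ - 0.6076|10⟩ - 0.1806|11⟩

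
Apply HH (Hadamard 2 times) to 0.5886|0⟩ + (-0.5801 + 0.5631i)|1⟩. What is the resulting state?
0.5886|0⟩ + (-0.5801 + 0.5631i)|1⟩

H² = I, so an even number of Hadamards cancels: H^2 = I and the state is unchanged.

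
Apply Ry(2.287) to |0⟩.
0.4144|0⟩ + 0.9101|1⟩

Ry(2.287) = [[cos(θ/2), −sin(θ/2)], [sin(θ/2), cos(θ/2)]]; θ = 2.287, cos(θ/2) ≈ 0.414412, sin(θ/2) ≈ 0.91009.
With a = amp(|0⟩) = 1 and b = amp(|1⟩) = 0:
new amp(|0⟩) = (0.414412)·a + (-0.91009)·b = 0.4144
new amp(|1⟩) = (0.91009)·a + (0.414412)·b = 0.9101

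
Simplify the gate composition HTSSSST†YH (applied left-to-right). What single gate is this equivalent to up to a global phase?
Y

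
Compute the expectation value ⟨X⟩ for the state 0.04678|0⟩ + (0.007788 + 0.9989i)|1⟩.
0.0007286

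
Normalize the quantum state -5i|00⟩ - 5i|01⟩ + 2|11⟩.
-0.6804i|00⟩ - 0.6804i|01⟩ + 0.2722|11⟩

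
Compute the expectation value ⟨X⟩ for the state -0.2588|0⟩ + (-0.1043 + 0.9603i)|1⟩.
0.05399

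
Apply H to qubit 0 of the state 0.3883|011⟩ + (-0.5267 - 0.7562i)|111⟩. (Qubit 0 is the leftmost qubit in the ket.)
(-0.09786 - 0.5347i)|011⟩ + (0.647 + 0.5347i)|111⟩

H on qubit 0 mixes each pair of kets that differ only in qubit 0: amplitudes (a, b) of (|…0…⟩, |…1…⟩) become ((a + b)/√2, (a − b)/√2). Kets absent from the input have amplitude 0.
(|011⟩, |111⟩): (a, b) = (0.3883, (-0.5267 - 0.7562i)) → ((-0.09786 - 0.5347i), (0.647 + 0.5347i))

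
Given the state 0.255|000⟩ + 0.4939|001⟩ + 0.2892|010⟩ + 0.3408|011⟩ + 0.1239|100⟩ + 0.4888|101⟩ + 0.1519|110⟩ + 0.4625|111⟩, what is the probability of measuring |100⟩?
0.01535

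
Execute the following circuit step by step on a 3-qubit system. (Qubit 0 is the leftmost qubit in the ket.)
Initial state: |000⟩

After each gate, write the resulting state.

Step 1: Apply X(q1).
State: |010⟩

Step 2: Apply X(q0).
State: |110⟩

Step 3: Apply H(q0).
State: 1/√2|010⟩ - 1/√2|110⟩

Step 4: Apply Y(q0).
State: (1/√2)i|010⟩ + (1/√2)i|110⟩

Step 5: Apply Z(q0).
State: (1/√2)i|010⟩ - (1/√2)i|110⟩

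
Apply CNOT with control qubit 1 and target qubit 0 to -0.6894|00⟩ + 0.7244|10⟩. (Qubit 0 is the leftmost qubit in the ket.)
-0.6894|00⟩ + 0.7244|10⟩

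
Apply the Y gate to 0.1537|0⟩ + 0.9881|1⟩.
-0.9881i|0⟩ + 0.1537i|1⟩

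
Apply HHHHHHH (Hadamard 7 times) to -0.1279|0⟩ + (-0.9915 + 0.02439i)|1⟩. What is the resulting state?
(-0.7915 + 0.01725i)|0⟩ + (0.6107 - 0.01725i)|1⟩

H² = I, so H^7 = H: a single Hadamard. With (a, b) = (-0.1279, (-0.9915 + 0.02439i)), H gives ((a + b)/√2, (a − b)/√2) = ((-0.7915 + 0.01725i), (0.6107 - 0.01725i)).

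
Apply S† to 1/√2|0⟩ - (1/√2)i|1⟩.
1/√2|0⟩ - 1/√2|1⟩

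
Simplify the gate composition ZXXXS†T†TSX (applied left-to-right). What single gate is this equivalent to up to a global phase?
Z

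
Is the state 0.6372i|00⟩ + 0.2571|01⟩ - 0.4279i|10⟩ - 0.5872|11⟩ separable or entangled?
Entangled

Writing the state as a|00⟩ + b|01⟩ + c|10⟩ + d|11⟩, it is a product state iff ad − bc = 0.
Here (a, b, c, d) = (0.6372i, 0.2571, -0.4279i, -0.5872): ad − bc = (0.6372i)(-0.5872) − (0.2571)(-0.4279i) = -0.2642i ≠ 0, so the state is entangled.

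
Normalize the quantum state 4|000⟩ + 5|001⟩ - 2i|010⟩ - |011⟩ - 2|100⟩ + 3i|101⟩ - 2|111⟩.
0.504|000⟩ + 0.6299|001⟩ - 0.252i|010⟩ - 0.126|011⟩ - 0.252|100⟩ + (1/√7)i|101⟩ - 0.252|111⟩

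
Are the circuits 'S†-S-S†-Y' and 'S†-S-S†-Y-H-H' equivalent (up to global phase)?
Yes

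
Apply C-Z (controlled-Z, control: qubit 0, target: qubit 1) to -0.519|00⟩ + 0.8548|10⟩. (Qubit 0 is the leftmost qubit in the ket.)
-0.519|00⟩ + 0.8548|10⟩

C-Z leaves the control-|0⟩ kets |00⟩, |01⟩ unchanged and applies Z to qubit 1 on the control-|1⟩ pair (|10⟩, |11⟩).
Z = [[1, 0], [0, -1]].
With a = amp(|10⟩) = 0.8548 and b = amp(|11⟩) = 0:
new amp(|10⟩) = (1)·a = 0.8548
new amp(|11⟩) = (-1)·b = 0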